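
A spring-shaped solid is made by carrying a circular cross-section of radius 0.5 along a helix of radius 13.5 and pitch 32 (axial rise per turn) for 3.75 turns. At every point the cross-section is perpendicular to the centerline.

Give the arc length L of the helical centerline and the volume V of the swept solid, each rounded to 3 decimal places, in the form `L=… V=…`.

L=339.969 V=267.011

2πR = 2π·13.5 = 84.823002
per-turn = √(84.823002² + 32²) = √(7194.9416 + 1024) = √8218.9416 = 90.658379
L = 3.75 × 90.658379 = 339.968920
V = π·0.5² × L = 0.785398 × 339.968920 = 267.010965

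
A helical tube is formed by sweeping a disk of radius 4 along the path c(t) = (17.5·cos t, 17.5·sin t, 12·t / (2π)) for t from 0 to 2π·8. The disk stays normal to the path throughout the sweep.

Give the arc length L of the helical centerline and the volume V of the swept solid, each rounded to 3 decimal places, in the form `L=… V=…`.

2πR = 2π·17.5 = 109.955743
per-turn = √(109.955743² + 12²) = √(12090.2654 + 144) = √12234.2654 = 110.608614
L = 8 × 110.608614 = 884.868908
V = π·4² × L = 50.265482 × 884.868908 = 44478.362592

L=884.869 V=44478.363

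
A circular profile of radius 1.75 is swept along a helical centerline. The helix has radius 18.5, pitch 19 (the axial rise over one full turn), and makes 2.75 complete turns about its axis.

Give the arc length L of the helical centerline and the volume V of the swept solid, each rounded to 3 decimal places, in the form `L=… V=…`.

L=323.899 V=3116.276

2πR = 2π·18.5 = 116.238928
per-turn = √(116.238928² + 19²) = √(13511.4884 + 361) = √13872.4884 = 117.781528
L = 2.75 × 117.781528 = 323.899203
V = π·1.75² × L = 9.621128 × 323.899203 = 3116.275530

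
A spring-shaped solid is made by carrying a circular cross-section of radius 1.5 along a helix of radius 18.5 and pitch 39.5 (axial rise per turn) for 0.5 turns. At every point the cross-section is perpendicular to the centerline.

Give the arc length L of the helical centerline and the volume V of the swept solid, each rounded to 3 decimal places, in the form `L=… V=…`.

L=61.384 V=433.894

2πR = 2π·18.5 = 116.238928
per-turn = √(116.238928² + 39.5²) = √(13511.4884 + 1560.25) = √15071.7384 = 122.767009
L = 0.5 × 122.767009 = 61.383504
V = π·1.5² × L = 7.068583 × 61.383504 = 433.894424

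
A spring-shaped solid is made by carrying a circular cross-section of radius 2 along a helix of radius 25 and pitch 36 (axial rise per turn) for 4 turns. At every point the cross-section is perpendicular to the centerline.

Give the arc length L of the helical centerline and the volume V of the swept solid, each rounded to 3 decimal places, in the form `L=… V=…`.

L=644.609 V=8100.390

2πR = 2π·25 = 157.079633
per-turn = √(157.079633² + 36²) = √(24674.0110 + 1296) = √25970.0110 = 161.152136
L = 4 × 161.152136 = 644.608545
V = π·2² × L = 12.566371 × 644.608545 = 8100.389875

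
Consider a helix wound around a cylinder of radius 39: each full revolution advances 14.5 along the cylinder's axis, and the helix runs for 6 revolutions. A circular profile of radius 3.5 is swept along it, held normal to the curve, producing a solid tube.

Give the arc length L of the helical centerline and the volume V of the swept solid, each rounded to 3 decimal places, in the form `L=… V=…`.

2πR = 2π·39 = 245.044227
per-turn = √(245.044227² + 14.5²) = √(60046.6732 + 210.25) = √60256.9232 = 245.472856
L = 6 × 245.472856 = 1472.837138
V = π·3.5² × L = 38.484510 × 1472.837138 = 56681.415566

L=1472.837 V=56681.416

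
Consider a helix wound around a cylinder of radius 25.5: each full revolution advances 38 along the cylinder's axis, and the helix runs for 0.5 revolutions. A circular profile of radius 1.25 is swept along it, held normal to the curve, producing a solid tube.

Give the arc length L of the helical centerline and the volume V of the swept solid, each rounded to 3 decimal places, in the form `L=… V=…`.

2πR = 2π·25.5 = 160.221225
per-turn = √(160.221225² + 38²) = √(25670.8410 + 1444) = √27114.8410 = 164.665847
L = 0.5 × 164.665847 = 82.332923
V = π·1.25² × L = 4.908739 × 82.332923 = 404.150792

L=82.333 V=404.151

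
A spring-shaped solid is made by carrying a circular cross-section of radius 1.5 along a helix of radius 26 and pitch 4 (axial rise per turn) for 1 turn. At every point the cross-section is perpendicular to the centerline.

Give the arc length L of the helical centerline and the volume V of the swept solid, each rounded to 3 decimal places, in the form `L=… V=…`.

2πR = 2π·26 = 163.362818
per-turn = √(163.362818² + 4²) = √(26687.4103 + 16) = √26703.4103 = 163.411781
L = 1 × 163.411781 = 163.411781
V = π·1.5² × L = 7.068583 × 163.411781 = 1155.089817

L=163.412 V=1155.090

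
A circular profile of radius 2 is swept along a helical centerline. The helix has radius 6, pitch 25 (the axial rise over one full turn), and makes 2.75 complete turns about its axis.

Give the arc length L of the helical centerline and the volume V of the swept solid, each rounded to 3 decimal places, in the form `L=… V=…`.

2πR = 2π·6 = 37.699112
per-turn = √(37.699112² + 25²) = √(1421.2230 + 625) = √2046.2230 = 45.235197
L = 2.75 × 45.235197 = 124.396791
V = π·2² × L = 12.566371 × 124.396791 = 1563.216183

L=124.397 V=1563.216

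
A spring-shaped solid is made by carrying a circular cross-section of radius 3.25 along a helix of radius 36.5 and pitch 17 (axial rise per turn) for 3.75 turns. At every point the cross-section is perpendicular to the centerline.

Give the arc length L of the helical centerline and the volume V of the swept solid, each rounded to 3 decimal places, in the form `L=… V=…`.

2πR = 2π·36.5 = 229.336264
per-turn = √(229.336264² + 17²) = √(52595.1219 + 289) = √52884.1219 = 229.965480
L = 3.75 × 229.965480 = 862.370549
V = π·3.25² × L = 33.183072 × 862.370549 = 28616.104362

L=862.371 V=28616.104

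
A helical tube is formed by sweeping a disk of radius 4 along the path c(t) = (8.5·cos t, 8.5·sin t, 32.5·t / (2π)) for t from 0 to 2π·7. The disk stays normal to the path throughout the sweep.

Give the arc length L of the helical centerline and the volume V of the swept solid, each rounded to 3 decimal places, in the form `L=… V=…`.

2πR = 2π·8.5 = 53.407075
per-turn = √(53.407075² + 32.5²) = √(2852.3157 + 1056.25) = √3908.5657 = 62.518523
L = 7 × 62.518523 = 437.629658
V = π·4² × L = 50.265482 × 437.629658 = 21997.665918

L=437.630 V=21997.666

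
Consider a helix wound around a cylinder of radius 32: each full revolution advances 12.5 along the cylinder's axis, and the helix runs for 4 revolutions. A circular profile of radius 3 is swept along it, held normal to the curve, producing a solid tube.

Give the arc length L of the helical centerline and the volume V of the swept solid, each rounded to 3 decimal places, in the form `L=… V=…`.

L=805.800 V=22783.471

2πR = 2π·32 = 201.061930
per-turn = √(201.061930² + 12.5²) = √(40425.8996 + 156.25) = √40582.1496 = 201.450117
L = 4 × 201.450117 = 805.800468
V = π·3² × L = 28.274334 × 805.800468 = 22783.471471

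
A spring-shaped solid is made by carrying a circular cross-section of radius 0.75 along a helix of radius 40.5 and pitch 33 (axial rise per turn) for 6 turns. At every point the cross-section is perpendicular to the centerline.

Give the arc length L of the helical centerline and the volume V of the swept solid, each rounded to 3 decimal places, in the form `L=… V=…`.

L=1539.599 V=2720.696

2πR = 2π·40.5 = 254.469005
per-turn = √(254.469005² + 33²) = √(64754.4745 + 1089) = √65843.4745 = 256.599833
L = 6 × 256.599833 = 1539.599000
V = π·0.75² × L = 1.767146 × 1539.599000 = 2720.696011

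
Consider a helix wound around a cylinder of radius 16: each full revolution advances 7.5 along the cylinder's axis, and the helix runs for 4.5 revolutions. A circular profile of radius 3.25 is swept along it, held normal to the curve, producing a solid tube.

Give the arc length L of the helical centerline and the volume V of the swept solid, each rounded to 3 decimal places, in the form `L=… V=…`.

2πR = 2π·16 = 100.530965
per-turn = √(100.530965² + 7.5²) = √(10106.4749 + 56.25) = √10162.7249 = 100.810341
L = 4.5 × 100.810341 = 453.646536
V = π·3.25² × L = 33.183072 × 453.646536 = 15053.385840

L=453.647 V=15053.386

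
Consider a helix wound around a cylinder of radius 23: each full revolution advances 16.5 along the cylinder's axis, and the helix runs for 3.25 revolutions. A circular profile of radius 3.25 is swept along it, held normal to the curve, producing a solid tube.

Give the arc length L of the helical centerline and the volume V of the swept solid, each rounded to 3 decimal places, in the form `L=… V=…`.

2πR = 2π·23 = 144.513262
per-turn = √(144.513262² + 16.5²) = √(20884.0829 + 272.25) = √21156.3329 = 145.452167
L = 3.25 × 145.452167 = 472.719543
V = π·3.25² × L = 33.183072 × 472.719543 = 15686.286824

L=472.720 V=15686.287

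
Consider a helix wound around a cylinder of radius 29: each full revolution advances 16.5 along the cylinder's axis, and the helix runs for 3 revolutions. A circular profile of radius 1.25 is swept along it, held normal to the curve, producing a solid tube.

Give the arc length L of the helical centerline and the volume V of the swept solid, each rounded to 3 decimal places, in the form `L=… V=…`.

L=548.874 V=2694.278

2πR = 2π·29 = 182.212374
per-turn = √(182.212374² + 16.5²) = √(33201.3492 + 272.25) = √33473.5992 = 182.957916
L = 3 × 182.957916 = 548.873749
V = π·1.25² × L = 4.908739 × 548.873749 = 2694.277717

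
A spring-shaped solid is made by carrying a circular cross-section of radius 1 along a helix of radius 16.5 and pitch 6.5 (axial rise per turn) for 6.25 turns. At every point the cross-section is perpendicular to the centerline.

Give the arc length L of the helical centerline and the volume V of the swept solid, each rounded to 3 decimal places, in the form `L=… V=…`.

2πR = 2π·16.5 = 103.672558
per-turn = √(103.672558² + 6.5²) = √(10747.9992 + 42.25) = √10790.2492 = 103.876124
L = 6.25 × 103.876124 = 649.225777
V = π·1² × L = 3.141593 × 649.225777 = 2039.602931

L=649.226 V=2039.603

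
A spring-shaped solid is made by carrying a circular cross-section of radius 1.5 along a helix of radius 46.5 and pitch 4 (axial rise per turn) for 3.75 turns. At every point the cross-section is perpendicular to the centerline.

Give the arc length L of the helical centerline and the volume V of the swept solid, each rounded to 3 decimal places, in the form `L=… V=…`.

L=1095.733 V=7745.281

2πR = 2π·46.5 = 292.168117
per-turn = √(292.168117² + 4²) = √(85362.2085 + 16) = √85378.2085 = 292.195497
L = 3.75 × 292.195497 = 1095.733114
V = π·1.5² × L = 7.068583 × 1095.733114 = 7745.280976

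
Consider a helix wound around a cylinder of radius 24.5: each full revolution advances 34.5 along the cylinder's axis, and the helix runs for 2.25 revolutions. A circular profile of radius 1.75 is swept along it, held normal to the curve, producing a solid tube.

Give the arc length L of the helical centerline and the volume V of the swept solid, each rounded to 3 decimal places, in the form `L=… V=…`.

L=354.953 V=3415.044

2πR = 2π·24.5 = 153.938040
per-turn = √(153.938040² + 34.5²) = √(23696.9202 + 1190.25) = √24887.1702 = 157.756680
L = 2.25 × 157.756680 = 354.952531
V = π·1.75² × L = 9.621128 × 354.952531 = 3415.043554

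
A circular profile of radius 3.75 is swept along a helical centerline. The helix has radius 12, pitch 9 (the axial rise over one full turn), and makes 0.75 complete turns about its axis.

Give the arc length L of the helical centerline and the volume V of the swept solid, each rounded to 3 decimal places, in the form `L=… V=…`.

L=56.950 V=2515.979

2πR = 2π·12 = 75.398224
per-turn = √(75.398224² + 9²) = √(5684.8921 + 81) = √5765.8921 = 75.933472
L = 0.75 × 75.933472 = 56.950104
V = π·3.75² × L = 44.178647 × 56.950104 = 2515.978516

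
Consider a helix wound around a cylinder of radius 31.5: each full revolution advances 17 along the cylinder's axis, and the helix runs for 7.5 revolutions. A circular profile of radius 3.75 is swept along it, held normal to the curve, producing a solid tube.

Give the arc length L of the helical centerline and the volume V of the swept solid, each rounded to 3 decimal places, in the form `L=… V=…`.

2πR = 2π·31.5 = 197.920337
per-turn = √(197.920337² + 17²) = √(39172.4599 + 289) = √39461.4599 = 198.649087
L = 7.5 × 198.649087 = 1489.868154
V = π·3.75² × L = 44.178647 × 1489.868154 = 65820.358811

L=1489.868 V=65820.359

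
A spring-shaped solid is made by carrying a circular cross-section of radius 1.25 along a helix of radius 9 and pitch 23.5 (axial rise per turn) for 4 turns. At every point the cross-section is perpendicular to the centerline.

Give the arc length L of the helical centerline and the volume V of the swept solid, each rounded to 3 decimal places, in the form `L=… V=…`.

L=244.949 V=1202.391

2πR = 2π·9 = 56.548668
per-turn = √(56.548668² + 23.5²) = √(3197.7518 + 552.25) = √3750.0018 = 61.237258
L = 4 × 61.237258 = 244.949034
V = π·1.25² × L = 4.908739 × 244.949034 = 1202.390759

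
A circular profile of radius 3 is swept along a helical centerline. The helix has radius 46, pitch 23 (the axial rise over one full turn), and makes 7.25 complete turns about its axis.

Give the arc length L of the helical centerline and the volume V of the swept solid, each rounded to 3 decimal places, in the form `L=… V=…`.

2πR = 2π·46 = 289.026524
per-turn = √(289.026524² + 23²) = √(83536.3317 + 529) = √84065.3317 = 289.940221
L = 7.25 × 289.940221 = 2102.066601
V = π·3² × L = 28.274334 × 2102.066601 = 59434.532919

L=2102.067 V=59434.533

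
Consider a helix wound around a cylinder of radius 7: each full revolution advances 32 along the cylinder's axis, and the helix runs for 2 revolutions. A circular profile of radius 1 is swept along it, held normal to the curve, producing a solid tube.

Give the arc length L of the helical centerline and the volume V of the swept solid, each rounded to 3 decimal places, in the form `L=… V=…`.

L=108.783 V=341.752

2πR = 2π·7 = 43.982297
per-turn = √(43.982297² + 32²) = √(1934.4425 + 1024) = √2958.4425 = 54.391566
L = 2 × 54.391566 = 108.783132
V = π·1² × L = 3.141593 × 108.783132 = 341.752289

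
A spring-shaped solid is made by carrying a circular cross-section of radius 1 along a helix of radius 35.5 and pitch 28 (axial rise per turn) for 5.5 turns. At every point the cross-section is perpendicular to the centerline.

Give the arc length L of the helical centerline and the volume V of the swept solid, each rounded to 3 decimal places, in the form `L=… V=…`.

2πR = 2π·35.5 = 223.053078
per-turn = √(223.053078² + 28²) = √(49752.6758 + 784) = √50536.6758 = 224.803638
L = 5.5 × 224.803638 = 1236.420011
V = π·1² × L = 3.141593 × 1236.420011 = 3884.328022

L=1236.420 V=3884.328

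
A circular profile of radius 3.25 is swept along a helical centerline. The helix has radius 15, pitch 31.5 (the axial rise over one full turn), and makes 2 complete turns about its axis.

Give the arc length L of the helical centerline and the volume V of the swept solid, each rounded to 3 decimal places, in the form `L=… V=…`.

2πR = 2π·15 = 94.247780
per-turn = √(94.247780² + 31.5²) = √(8882.6440 + 992.25) = √9874.8940 = 99.372501
L = 2 × 99.372501 = 198.745002
V = π·3.25² × L = 33.183072 × 198.745002 = 6594.969793

L=198.745 V=6594.970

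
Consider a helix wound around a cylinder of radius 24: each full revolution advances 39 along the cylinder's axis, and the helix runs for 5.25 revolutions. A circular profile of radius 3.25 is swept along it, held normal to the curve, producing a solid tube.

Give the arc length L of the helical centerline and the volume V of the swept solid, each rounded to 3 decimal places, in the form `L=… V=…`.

L=817.730 V=27134.785

2πR = 2π·24 = 150.796447
per-turn = √(150.796447² + 39²) = √(22739.5685 + 1521) = √24260.5685 = 155.758045
L = 5.25 × 155.758045 = 817.729736
V = π·3.25² × L = 33.183072 × 817.729736 = 27134.785021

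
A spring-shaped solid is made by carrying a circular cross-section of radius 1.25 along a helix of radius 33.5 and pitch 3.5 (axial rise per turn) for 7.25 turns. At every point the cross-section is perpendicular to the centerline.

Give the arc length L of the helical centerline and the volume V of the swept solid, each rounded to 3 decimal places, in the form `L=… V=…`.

L=1526.240 V=7491.911

2πR = 2π·33.5 = 210.486708
per-turn = √(210.486708² + 3.5²) = √(44304.6542 + 12.25) = √44316.9042 = 210.515805
L = 7.25 × 210.515805 = 1526.239586
V = π·1.25² × L = 4.908739 × 1526.239586 = 7491.911050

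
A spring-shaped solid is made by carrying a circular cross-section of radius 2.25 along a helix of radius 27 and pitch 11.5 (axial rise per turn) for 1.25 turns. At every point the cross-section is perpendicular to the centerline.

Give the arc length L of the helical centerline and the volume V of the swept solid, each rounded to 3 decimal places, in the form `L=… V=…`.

L=212.544 V=3380.369

2πR = 2π·27 = 169.646003
per-turn = √(169.646003² + 11.5²) = √(28779.7664 + 132.25) = √28912.0164 = 170.035339
L = 1.25 × 170.035339 = 212.544173
V = π·2.25² × L = 15.904313 × 212.544173 = 3380.369021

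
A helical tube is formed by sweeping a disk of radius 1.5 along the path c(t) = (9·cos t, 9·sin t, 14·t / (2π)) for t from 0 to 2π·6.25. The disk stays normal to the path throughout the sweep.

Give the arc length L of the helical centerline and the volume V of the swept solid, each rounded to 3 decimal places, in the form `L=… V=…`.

L=364.099 V=2573.668

2πR = 2π·9 = 56.548668
per-turn = √(56.548668² + 14²) = √(3197.7518 + 196) = √3393.7518 = 58.255917
L = 6.25 × 58.255917 = 364.099479
V = π·1.5² × L = 7.068583 × 364.099479 = 2573.667560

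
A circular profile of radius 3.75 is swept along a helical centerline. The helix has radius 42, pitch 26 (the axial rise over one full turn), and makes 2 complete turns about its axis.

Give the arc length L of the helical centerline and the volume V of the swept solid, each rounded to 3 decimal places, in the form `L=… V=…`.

L=530.343 V=23429.837

2πR = 2π·42 = 263.893783
per-turn = √(263.893783² + 26²) = √(69639.9287 + 676) = √70315.9287 = 265.171508
L = 2 × 265.171508 = 530.343016
V = π·3.75² × L = 44.178647 × 530.343016 = 23429.836729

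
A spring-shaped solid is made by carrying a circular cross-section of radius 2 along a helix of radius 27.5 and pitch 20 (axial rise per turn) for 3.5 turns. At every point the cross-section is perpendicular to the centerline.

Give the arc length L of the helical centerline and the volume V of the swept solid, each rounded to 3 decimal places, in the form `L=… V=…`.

L=608.794 V=7650.335

2πR = 2π·27.5 = 172.787596
per-turn = √(172.787596² + 20²) = √(29855.5533 + 400) = √30255.5533 = 173.941235
L = 3.5 × 173.941235 = 608.794323
V = π·2² × L = 12.566371 × 608.794323 = 7650.335095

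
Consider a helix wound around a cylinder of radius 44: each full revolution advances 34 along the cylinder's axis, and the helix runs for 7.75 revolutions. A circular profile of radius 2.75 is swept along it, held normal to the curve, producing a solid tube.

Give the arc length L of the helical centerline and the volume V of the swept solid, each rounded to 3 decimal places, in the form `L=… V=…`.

L=2158.708 V=51287.231

2πR = 2π·44 = 276.460154
per-turn = √(276.460154² + 34²) = √(76430.2165 + 1156) = √77586.2165 = 278.543024
L = 7.75 × 278.543024 = 2158.708440
V = π·2.75² × L = 23.758294 × 2158.708440 = 51287.230726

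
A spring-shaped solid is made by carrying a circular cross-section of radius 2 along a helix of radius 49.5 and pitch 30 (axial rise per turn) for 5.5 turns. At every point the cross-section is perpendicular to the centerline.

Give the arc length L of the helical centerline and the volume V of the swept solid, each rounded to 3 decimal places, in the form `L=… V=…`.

2πR = 2π·49.5 = 311.017673
per-turn = √(311.017673² + 30²) = √(96731.9927 + 900) = √97631.9927 = 312.461186
L = 5.5 × 312.461186 = 1718.536523
V = π·2² × L = 12.566371 × 1718.536523 = 21595.766860

L=1718.537 V=21595.767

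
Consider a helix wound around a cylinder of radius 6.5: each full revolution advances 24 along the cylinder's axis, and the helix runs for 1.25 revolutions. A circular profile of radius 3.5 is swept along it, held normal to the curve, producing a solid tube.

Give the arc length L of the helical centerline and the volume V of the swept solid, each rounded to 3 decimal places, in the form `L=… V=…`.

2πR = 2π·6.5 = 40.840704
per-turn = √(40.840704² + 24²) = √(1667.9631 + 576) = √2243.9631 = 47.370488
L = 1.25 × 47.370488 = 59.213110
V = π·3.5² × L = 38.484510 × 59.213110 = 2278.787530

L=59.213 V=2278.788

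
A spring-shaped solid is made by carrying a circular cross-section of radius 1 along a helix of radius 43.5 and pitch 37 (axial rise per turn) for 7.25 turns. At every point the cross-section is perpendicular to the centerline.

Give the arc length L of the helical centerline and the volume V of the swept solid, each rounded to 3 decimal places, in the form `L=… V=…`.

L=1999.634 V=6282.036

2πR = 2π·43.5 = 273.318561
per-turn = √(273.318561² + 37²) = √(74703.0357 + 1369) = √76072.0357 = 275.811595
L = 7.25 × 275.811595 = 1999.634061
V = π·1² × L = 3.141593 × 1999.634061 = 6282.035675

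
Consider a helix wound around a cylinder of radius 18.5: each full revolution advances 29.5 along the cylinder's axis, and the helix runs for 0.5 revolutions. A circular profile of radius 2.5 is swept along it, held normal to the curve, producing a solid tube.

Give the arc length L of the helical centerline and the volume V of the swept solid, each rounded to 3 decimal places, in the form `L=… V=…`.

2πR = 2π·18.5 = 116.238928
per-turn = √(116.238928² + 29.5²) = √(13511.4884 + 870.25) = √14381.7384 = 119.923886
L = 0.5 × 119.923886 = 59.961943
V = π·2.5² × L = 19.634954 × 59.961943 = 1177.349997

L=59.962 V=1177.350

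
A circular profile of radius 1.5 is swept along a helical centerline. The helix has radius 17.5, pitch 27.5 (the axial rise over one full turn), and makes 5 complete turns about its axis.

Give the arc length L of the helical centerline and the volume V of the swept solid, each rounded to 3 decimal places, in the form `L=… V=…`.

2πR = 2π·17.5 = 109.955743
per-turn = √(109.955743² + 27.5²) = √(12090.2654 + 756.25) = √12846.5154 = 113.342469
L = 5 × 113.342469 = 566.712347
V = π·1.5² × L = 7.068583 × 566.712347 = 4005.853532

L=566.712 V=4005.854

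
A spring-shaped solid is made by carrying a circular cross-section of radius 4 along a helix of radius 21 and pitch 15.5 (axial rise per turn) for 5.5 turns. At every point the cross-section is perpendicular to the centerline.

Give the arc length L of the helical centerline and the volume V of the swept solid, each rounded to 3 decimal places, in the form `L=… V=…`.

2πR = 2π·21 = 131.946891
per-turn = √(131.946891² + 15.5²) = √(17409.9822 + 240.25) = √17650.2322 = 132.854176
L = 5.5 × 132.854176 = 730.697970
V = π·4² × L = 50.265482 × 730.697970 = 36728.885978

L=730.698 V=36728.886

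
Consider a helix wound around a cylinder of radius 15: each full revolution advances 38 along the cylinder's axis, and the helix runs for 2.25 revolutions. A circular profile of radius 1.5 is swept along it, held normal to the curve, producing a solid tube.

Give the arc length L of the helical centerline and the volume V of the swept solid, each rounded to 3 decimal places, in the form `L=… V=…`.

2πR = 2π·15 = 94.247780
per-turn = √(94.247780² + 38²) = √(8882.6440 + 1444) = √10326.6440 = 101.620096
L = 2.25 × 101.620096 = 228.645217
V = π·1.5² × L = 7.068583 × 228.645217 = 1616.197798

L=228.645 V=1616.198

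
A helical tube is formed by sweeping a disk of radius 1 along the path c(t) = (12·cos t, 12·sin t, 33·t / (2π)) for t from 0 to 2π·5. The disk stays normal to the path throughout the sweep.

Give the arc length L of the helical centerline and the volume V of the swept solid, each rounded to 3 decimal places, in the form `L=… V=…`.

2πR = 2π·12 = 75.398224
per-turn = √(75.398224² + 33²) = √(5684.8921 + 1089) = √6773.8921 = 82.303658
L = 5 × 82.303658 = 411.518290
V = π·1² × L = 3.141593 × 411.518290 = 1292.822838

L=411.518 V=1292.823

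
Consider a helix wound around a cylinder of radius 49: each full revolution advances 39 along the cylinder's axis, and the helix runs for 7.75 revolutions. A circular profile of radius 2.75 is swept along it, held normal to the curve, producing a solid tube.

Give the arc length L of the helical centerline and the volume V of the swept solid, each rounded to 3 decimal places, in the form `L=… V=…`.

L=2405.107 V=57141.243

2πR = 2π·49 = 307.876080
per-turn = √(307.876080² + 39²) = √(94787.6807 + 1521) = √96308.6807 = 310.336399
L = 7.75 × 310.336399 = 2405.107094
V = π·2.75² × L = 23.758294 × 2405.107094 = 57141.242501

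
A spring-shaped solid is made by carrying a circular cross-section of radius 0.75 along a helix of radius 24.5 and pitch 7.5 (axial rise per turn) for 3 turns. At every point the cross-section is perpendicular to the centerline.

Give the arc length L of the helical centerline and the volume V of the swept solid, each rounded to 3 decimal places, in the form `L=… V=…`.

2πR = 2π·24.5 = 153.938040
per-turn = √(153.938040² + 7.5²) = √(23696.9202 + 56.25) = √23753.1702 = 154.120635
L = 3 × 154.120635 = 462.361905
V = π·0.75² × L = 1.767146 × 462.361905 = 817.060930

L=462.362 V=817.061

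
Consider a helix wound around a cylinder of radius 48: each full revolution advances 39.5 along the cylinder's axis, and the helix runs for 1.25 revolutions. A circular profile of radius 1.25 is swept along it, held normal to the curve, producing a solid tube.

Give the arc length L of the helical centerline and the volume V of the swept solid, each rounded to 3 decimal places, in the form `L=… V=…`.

2πR = 2π·48 = 301.592895
per-turn = √(301.592895² + 39.5²) = √(90958.2742 + 1560.25) = √92518.5242 = 304.168579
L = 1.25 × 304.168579 = 380.210723
V = π·1.25² × L = 4.908739 × 380.210723 = 1866.355023

L=380.211 V=1866.355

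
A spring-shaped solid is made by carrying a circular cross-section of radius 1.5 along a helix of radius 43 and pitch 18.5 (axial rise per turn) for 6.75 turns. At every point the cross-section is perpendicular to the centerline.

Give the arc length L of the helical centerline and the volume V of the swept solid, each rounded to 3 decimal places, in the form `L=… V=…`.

2πR = 2π·43 = 270.176968
per-turn = √(270.176968² + 18.5²) = √(72995.5942 + 342.25) = √73337.8442 = 270.809609
L = 6.75 × 270.809609 = 1827.964859
V = π·1.5² × L = 7.068583 × 1827.964859 = 12921.122184

L=1827.965 V=12921.122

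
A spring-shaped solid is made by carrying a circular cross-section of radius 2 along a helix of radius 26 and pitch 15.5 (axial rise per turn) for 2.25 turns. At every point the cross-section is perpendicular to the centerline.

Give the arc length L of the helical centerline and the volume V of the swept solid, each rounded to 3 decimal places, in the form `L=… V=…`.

2πR = 2π·26 = 163.362818
per-turn = √(163.362818² + 15.5²) = √(26687.4103 + 240.25) = √26927.6603 = 164.096497
L = 2.25 × 164.096497 = 369.217118
V = π·2² × L = 12.566371 × 369.217118 = 4639.719143

L=369.217 V=4639.719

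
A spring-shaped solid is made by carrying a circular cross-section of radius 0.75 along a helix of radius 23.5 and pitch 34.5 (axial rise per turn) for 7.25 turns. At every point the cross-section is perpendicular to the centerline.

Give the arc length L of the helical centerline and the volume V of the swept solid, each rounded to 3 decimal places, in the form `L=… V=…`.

L=1099.331 V=1942.678

2πR = 2π·23.5 = 147.654855
per-turn = √(147.654855² + 34.5²) = √(21801.9561 + 1190.25) = √22992.2061 = 151.631811
L = 7.25 × 151.631811 = 1099.330630
V = π·0.75² × L = 1.767146 × 1099.330630 = 1942.677580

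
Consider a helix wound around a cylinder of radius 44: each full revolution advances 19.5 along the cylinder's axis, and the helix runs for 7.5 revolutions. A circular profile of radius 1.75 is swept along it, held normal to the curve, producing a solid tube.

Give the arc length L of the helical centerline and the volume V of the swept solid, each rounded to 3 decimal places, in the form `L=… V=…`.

2πR = 2π·44 = 276.460154
per-turn = √(276.460154² + 19.5²) = √(76430.2165 + 380.25) = √76810.4665 = 277.147012
L = 7.5 × 277.147012 = 2078.602593
V = π·1.75² × L = 9.621128 × 2078.602593 = 19998.500572

L=2078.603 V=19998.501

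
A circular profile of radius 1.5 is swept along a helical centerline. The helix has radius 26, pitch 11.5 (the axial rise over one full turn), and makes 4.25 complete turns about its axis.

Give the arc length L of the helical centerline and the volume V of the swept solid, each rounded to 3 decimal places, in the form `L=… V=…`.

L=696.010 V=4919.806

2πR = 2π·26 = 163.362818
per-turn = √(163.362818² + 11.5²) = √(26687.4103 + 132.25) = √26819.6603 = 163.767092
L = 4.25 × 163.767092 = 696.010139
V = π·1.5² × L = 7.068583 × 696.010139 = 4919.805767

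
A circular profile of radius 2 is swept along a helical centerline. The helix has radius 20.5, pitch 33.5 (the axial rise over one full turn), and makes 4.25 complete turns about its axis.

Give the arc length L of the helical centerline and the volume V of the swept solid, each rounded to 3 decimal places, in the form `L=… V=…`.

L=565.634 V=7107.969

2πR = 2π·20.5 = 128.805299
per-turn = √(128.805299² + 33.5²) = √(16590.8050 + 1122.25) = √17713.0550 = 133.090402
L = 4.25 × 133.090402 = 565.634207
V = π·2² × L = 12.566371 × 565.634207 = 7107.969075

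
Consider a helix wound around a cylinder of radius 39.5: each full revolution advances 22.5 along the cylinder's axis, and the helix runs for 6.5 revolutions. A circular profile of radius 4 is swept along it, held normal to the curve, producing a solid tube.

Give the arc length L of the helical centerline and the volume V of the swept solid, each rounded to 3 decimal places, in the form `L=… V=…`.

L=1619.824 V=81421.216

2πR = 2π·39.5 = 248.185820
per-turn = √(248.185820² + 22.5²) = √(61596.2011 + 506.25) = √62102.4511 = 249.203634
L = 6.5 × 249.203634 = 1619.823619
V = π·4² × L = 50.265482 × 1619.823619 = 81421.215719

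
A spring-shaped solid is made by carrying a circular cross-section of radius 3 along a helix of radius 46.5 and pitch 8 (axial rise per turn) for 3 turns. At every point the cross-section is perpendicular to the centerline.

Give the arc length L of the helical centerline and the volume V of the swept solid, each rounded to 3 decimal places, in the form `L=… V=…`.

2πR = 2π·46.5 = 292.168117
per-turn = √(292.168117² + 8²) = √(85362.2085 + 64) = √85426.2085 = 292.277622
L = 3 × 292.277622 = 876.832867
V = π·3² × L = 28.274334 × 876.832867 = 24791.865233

L=876.833 V=24791.865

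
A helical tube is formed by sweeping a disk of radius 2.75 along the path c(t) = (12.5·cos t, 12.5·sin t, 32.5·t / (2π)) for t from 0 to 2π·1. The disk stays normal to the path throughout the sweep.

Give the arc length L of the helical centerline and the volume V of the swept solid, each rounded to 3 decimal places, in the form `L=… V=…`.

L=84.999 V=2019.420

2πR = 2π·12.5 = 78.539816
per-turn = √(78.539816² + 32.5²) = √(6168.5028 + 1056.25) = √7224.7528 = 84.998546
L = 1 × 84.998546 = 84.998546
V = π·2.75² × L = 23.758294 × 84.998546 = 2019.420473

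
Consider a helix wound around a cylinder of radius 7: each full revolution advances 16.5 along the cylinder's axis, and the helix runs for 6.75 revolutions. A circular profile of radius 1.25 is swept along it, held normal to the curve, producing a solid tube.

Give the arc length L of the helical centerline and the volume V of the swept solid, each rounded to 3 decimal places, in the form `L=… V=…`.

L=317.084 V=1556.484

2πR = 2π·7 = 43.982297
per-turn = √(43.982297² + 16.5²) = √(1934.4425 + 272.25) = √2206.6925 = 46.975445
L = 6.75 × 46.975445 = 317.084256
V = π·1.25² × L = 4.908739 × 317.084256 = 1556.483701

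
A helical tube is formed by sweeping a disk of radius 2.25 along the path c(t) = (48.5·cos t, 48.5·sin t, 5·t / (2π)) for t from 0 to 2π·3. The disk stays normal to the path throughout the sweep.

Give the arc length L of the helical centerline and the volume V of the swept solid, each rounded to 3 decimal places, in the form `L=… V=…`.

2πR = 2π·48.5 = 304.734487
per-turn = √(304.734487² + 5²) = √(92863.1078 + 25) = √92888.1078 = 304.775504
L = 3 × 304.775504 = 914.326512
V = π·2.25² × L = 15.904313 × 914.326512 = 14541.734854

L=914.327 V=14541.735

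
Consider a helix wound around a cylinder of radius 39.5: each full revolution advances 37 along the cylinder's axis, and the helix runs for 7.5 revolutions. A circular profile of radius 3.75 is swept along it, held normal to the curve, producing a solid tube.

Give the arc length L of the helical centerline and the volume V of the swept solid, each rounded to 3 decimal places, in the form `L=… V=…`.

L=1881.965 V=83142.670

2πR = 2π·39.5 = 248.185820
per-turn = √(248.185820² + 37²) = √(61596.2011 + 1369) = √62965.2011 = 250.928677
L = 7.5 × 250.928677 = 1881.965079
V = π·3.75² × L = 44.178647 × 1881.965079 = 83142.670327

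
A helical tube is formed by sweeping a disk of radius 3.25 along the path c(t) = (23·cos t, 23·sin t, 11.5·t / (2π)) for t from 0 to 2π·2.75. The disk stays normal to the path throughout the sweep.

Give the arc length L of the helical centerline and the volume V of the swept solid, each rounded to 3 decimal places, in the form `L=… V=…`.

L=398.668 V=13229.023

2πR = 2π·23 = 144.513262
per-turn = √(144.513262² + 11.5²) = √(20884.0829 + 132.25) = √21016.3329 = 144.970110
L = 2.75 × 144.970110 = 398.667804
V = π·3.25² × L = 33.183072 × 398.667804 = 13229.022593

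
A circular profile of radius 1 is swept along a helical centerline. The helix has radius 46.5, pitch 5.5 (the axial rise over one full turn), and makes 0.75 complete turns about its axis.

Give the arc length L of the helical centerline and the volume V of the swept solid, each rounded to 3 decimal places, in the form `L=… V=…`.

L=219.165 V=688.527

2πR = 2π·46.5 = 292.168117
per-turn = √(292.168117² + 5.5²) = √(85362.2085 + 30.25) = √85392.4585 = 292.219880
L = 0.75 × 292.219880 = 219.164910
V = π·1² × L = 3.141593 × 219.164910 = 688.526872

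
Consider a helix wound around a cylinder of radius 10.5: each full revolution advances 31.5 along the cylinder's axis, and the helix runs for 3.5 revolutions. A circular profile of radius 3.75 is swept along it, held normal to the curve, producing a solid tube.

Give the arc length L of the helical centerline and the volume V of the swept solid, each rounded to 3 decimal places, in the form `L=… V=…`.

L=255.877 V=11304.308

2πR = 2π·10.5 = 65.973446
per-turn = √(65.973446² + 31.5²) = √(4352.4955 + 992.25) = √5344.7455 = 73.107767
L = 3.5 × 73.107767 = 255.877183
V = π·3.75² × L = 44.178647 × 255.877183 = 11304.307672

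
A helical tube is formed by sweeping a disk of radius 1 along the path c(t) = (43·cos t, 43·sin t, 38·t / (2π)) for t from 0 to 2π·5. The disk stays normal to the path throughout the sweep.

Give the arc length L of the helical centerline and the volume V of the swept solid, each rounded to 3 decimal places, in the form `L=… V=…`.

L=1364.181 V=4285.701

2πR = 2π·43 = 270.176968
per-turn = √(270.176968² + 38²) = √(72995.5942 + 1444) = √74439.5942 = 272.836204
L = 5 × 272.836204 = 1364.181019
V = π·1² × L = 3.141593 × 1364.181019 = 4285.701069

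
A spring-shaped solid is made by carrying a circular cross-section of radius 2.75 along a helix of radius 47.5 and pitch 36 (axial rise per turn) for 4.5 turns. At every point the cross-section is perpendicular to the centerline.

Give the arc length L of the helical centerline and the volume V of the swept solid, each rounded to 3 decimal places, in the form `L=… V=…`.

2πR = 2π·47.5 = 298.451302
per-turn = √(298.451302² + 36²) = √(89073.1797 + 1296) = √90369.1797 = 300.614670
L = 4.5 × 300.614670 = 1352.766014
V = π·2.75² × L = 23.758294 × 1352.766014 = 32139.413279

L=1352.766 V=32139.413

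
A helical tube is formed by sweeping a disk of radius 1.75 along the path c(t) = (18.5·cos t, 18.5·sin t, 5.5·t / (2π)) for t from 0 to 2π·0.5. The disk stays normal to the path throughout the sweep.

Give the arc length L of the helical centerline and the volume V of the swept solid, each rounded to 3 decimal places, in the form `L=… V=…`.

L=58.184 V=559.800

2πR = 2π·18.5 = 116.238928
per-turn = √(116.238928² + 5.5²) = √(13511.4884 + 30.25) = √13541.7384 = 116.368975
L = 0.5 × 116.368975 = 58.184488
V = π·1.75² × L = 9.621128 × 58.184488 = 559.800375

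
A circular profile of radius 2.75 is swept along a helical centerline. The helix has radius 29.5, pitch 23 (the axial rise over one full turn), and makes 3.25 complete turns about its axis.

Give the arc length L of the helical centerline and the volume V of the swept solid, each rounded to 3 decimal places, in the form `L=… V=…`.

L=607.020 V=14421.770

2πR = 2π·29.5 = 185.353967
per-turn = √(185.353967² + 23²) = √(34356.0929 + 529) = √34885.0929 = 186.775515
L = 3.25 × 186.775515 = 607.020423
V = π·2.75² × L = 23.758294 × 607.020423 = 14421.769943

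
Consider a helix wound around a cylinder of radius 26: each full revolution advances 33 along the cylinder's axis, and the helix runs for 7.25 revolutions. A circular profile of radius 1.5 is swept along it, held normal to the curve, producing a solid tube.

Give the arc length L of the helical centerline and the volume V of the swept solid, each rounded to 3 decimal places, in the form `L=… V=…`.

2πR = 2π·26 = 163.362818
per-turn = √(163.362818² + 33²) = √(26687.4103 + 1089) = √27776.4103 = 166.662564
L = 7.25 × 166.662564 = 1208.303590
V = π·1.5² × L = 7.068583 × 1208.303590 = 8540.994786

L=1208.304 V=8540.995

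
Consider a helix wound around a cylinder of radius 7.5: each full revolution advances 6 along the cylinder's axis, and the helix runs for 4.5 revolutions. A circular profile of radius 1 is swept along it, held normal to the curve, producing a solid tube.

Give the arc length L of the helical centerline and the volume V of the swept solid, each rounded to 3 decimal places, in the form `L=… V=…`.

L=213.769 V=671.577

2πR = 2π·7.5 = 47.123890
per-turn = √(47.123890² + 6²) = √(2220.6610 + 36) = √2256.6610 = 47.504326
L = 4.5 × 47.504326 = 213.769467
V = π·1² × L = 3.141593 × 213.769467 = 671.576587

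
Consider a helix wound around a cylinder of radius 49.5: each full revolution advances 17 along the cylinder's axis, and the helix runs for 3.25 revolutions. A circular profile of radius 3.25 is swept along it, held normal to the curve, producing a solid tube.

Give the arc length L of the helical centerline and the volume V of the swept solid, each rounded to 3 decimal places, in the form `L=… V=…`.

2πR = 2π·49.5 = 311.017673
per-turn = √(311.017673² + 17²) = √(96731.9927 + 289) = √97020.9927 = 311.481930
L = 3.25 × 311.481930 = 1012.316273
V = π·3.25² × L = 33.183072 × 1012.316273 = 33591.764169

L=1012.316 V=33591.764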